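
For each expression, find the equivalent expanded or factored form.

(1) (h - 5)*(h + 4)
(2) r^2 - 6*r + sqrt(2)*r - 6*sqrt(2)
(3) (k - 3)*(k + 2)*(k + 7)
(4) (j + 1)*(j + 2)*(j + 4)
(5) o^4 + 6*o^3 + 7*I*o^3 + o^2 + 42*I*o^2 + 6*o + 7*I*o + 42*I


(1) = h^2 - h - 20
(2) = (r - 6)*(r + sqrt(2))
(3) = k^3 + 6*k^2 - 13*k - 42
(4) = j^3 + 7*j^2 + 14*j + 8
(5) = (o + 6)*(o - I)*(o + I)*(o + 7*I)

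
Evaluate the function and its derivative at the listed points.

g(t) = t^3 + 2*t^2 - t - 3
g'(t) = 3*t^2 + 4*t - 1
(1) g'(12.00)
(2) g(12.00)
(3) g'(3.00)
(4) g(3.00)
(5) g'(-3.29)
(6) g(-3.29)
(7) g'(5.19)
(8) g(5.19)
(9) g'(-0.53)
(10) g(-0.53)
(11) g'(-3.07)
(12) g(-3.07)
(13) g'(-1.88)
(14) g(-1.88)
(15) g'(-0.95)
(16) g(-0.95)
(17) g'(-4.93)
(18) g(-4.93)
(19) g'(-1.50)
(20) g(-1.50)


(1) = 479.00
(2) = 2001.00
(3) = 38.00
(4) = 39.00
(5) = 18.31
(6) = -13.67
(7) = 100.57
(8) = 185.48
(9) = -2.28
(10) = -2.06
(11) = 14.99
(12) = -10.01
(13) = 2.08
(14) = -0.70
(15) = -2.09
(16) = -1.10
(17) = 52.19
(18) = -69.28
(19) = -0.25
(20) = -0.38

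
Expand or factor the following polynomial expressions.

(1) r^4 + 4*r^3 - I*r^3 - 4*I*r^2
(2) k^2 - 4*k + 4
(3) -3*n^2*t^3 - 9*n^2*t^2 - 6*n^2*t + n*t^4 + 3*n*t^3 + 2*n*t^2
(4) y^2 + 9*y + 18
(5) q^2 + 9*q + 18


(1) = r^2*(r + 4)*(r - I)
(2) = (k - 2)^2
(3) = t*(-3*n + t)*(t + 2)*(n*t + n)
(4) = (y + 3)*(y + 6)
(5) = (q + 3)*(q + 6)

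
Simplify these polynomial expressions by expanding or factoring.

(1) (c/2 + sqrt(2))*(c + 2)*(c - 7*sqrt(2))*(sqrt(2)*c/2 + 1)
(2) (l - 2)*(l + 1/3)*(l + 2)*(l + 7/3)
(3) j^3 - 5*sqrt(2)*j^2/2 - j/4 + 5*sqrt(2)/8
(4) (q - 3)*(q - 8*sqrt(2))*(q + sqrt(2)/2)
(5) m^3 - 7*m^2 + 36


(1) = sqrt(2)*c^4/4 - 2*c^3 + sqrt(2)*c^3/2 - 19*sqrt(2)*c^2/2 - 4*c^2 - 19*sqrt(2)*c - 14*c - 28
(2) = l^4 + 8*l^3/3 - 29*l^2/9 - 32*l/3 - 28/9
(3) = (j - 1/2)*(j + 1/2)*(j - 5*sqrt(2)/2)
(4) = q^3 - 15*sqrt(2)*q^2/2 - 3*q^2 - 8*q + 45*sqrt(2)*q/2 + 24
(5) = (m - 6)*(m - 3)*(m + 2)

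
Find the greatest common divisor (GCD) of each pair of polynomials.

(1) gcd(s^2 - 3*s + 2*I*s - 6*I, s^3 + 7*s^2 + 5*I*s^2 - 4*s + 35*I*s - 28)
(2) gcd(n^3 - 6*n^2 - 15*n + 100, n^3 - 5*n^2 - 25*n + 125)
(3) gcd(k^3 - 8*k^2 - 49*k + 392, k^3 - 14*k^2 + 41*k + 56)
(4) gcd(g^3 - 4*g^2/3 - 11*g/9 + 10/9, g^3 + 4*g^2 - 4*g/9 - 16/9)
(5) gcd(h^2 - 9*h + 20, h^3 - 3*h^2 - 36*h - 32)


(1) = 1
(2) = n^2 - 10*n + 25
(3) = k^2 - 15*k + 56
(4) = g - 2/3
(5) = gcd((h - 5)*(h - 4), (h - 8)*(h + 1)*(h + 4)) = 1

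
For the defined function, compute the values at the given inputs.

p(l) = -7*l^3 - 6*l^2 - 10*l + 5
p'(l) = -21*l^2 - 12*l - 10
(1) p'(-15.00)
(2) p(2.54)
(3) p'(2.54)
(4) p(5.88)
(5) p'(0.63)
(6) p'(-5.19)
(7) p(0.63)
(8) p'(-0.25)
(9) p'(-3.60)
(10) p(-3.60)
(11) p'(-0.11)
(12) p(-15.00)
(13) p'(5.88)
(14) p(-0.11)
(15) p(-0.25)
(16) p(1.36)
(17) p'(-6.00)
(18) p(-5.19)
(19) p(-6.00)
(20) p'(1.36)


(1) = -4555.00
(2) = -173.82
(3) = -175.96
(4) = -1684.33
(5) = -25.89
(6) = -513.38
(7) = -5.43
(8) = -8.31
(9) = -238.96
(10) = 289.83
(11) = -8.93
(12) = 22430.00
(13) = -806.62
(14) = 6.04
(15) = 7.23
(16) = -37.31
(17) = -694.00
(18) = 873.87
(19) = 1361.00
(20) = -65.16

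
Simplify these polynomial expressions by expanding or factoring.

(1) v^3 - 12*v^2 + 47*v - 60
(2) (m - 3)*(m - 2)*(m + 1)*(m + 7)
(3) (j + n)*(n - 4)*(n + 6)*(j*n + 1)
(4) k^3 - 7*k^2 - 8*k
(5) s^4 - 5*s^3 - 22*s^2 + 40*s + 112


(1) = (v - 5)*(v - 4)*(v - 3)
(2) = m^4 + 3*m^3 - 27*m^2 + 13*m + 42
(3) = j^2*n^3 + 2*j^2*n^2 - 24*j^2*n + j*n^4 + 2*j*n^3 - 23*j*n^2 + 2*j*n - 24*j + n^3 + 2*n^2 - 24*n
(4) = k*(k - 8)*(k + 1)
(5) = (s - 7)*(s + 2)*(s - 2*sqrt(2))*(s + 2*sqrt(2))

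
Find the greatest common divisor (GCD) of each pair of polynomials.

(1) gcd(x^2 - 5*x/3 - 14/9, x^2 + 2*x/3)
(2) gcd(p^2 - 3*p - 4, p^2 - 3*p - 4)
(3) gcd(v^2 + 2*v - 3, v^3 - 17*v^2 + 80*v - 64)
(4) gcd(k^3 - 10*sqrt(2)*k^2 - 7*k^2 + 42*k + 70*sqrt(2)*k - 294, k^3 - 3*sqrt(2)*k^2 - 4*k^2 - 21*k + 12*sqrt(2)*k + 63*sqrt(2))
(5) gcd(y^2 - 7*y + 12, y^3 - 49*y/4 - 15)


(1) = gcd((x - 7/3)*(x + 2/3), x*(x + 2/3)) = x + 2/3
(2) = p^2 - 3*p - 4
(3) = gcd((v - 1)*(v + 3), (v - 8)^2*(v - 1)) = v - 1
(4) = k^2 + k*(-7 - 3*sqrt(2)) + 21*sqrt(2)
(5) = y - 4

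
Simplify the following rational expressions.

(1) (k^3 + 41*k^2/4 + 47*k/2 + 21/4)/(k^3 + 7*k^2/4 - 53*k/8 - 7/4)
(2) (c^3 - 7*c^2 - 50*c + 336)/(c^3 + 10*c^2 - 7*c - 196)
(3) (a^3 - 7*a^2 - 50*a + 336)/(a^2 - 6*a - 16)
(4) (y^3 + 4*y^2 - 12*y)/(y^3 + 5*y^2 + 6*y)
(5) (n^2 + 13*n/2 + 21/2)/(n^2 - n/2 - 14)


(1) = (2*k^2 + 20*k + 42)/(2*k^2 + 3*k - 14)
(2) = (c^2 - 14*c + 48)/(c^2 + 3*c - 28)
(3) = (a^2 + a - 42)/(a + 2)
(4) = (y^2 + 4*y - 12)/(y^2 + 5*y + 6)
(5) = (n + 3)/(n - 4)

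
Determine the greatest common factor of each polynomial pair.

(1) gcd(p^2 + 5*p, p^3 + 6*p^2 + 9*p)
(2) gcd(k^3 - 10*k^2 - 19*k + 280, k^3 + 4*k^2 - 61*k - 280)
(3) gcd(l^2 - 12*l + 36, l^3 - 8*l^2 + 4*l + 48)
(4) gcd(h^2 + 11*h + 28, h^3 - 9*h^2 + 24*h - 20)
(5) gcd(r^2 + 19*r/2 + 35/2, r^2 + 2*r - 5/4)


(1) = gcd(p*(p + 5), p*(p + 3)^2) = p
(2) = gcd((k - 8)*(k - 7)*(k + 5), (k - 8)*(k + 5)*(k + 7)) = k^2 - 3*k - 40
(3) = l - 6
(4) = 1
(5) = r + 5/2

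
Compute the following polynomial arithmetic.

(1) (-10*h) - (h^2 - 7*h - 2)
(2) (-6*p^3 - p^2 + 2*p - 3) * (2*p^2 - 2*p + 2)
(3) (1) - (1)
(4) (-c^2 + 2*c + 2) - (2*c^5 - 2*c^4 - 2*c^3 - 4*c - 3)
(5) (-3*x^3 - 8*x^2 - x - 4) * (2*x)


(1) = -h^2 - 3*h + 2
(2) = -12*p^5 + 10*p^4 - 6*p^3 - 12*p^2 + 10*p - 6
(3) = 0
(4) = -2*c^5 + 2*c^4 + 2*c^3 - c^2 + 6*c + 5
(5) = -6*x^4 - 16*x^3 - 2*x^2 - 8*x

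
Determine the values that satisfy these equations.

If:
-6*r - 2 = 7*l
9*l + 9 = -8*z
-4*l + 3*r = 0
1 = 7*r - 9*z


Then:
No Solution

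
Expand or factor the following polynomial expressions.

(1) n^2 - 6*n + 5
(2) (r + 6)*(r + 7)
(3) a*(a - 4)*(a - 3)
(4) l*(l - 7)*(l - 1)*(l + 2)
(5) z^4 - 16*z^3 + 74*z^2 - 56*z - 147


(1) = (n - 5)*(n - 1)
(2) = r^2 + 13*r + 42
(3) = a^3 - 7*a^2 + 12*a
(4) = l^4 - 6*l^3 - 9*l^2 + 14*l
(5) = (z - 7)^2*(z - 3)*(z + 1)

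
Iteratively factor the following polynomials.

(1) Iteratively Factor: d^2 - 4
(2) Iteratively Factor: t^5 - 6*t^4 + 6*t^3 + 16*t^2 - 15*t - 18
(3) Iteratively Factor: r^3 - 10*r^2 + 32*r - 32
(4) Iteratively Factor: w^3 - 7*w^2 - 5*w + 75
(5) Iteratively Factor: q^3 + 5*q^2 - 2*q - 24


(1) = (d + 2)*(d - 2)
(2) = (t - 3)*(t^4 - 3*t^3 - 3*t^2 + 7*t + 6) = (t - 3)*(t + 1)*(t^3 - 4*t^2 + t + 6) = (t - 3)^2*(t + 1)*(t^2 - t - 2) = (t - 3)^2*(t - 2)*(t + 1)*(t + 1)
(3) = (r - 4)*(r^2 - 6*r + 8) = (r - 4)*(r - 2)*(r - 4)
(4) = (w - 5)*(w^2 - 2*w - 15) = (w - 5)*(w + 3)*(w - 5)
(5) = (q + 4)*(q^2 + q - 6) = (q + 3)*(q + 4)*(q - 2)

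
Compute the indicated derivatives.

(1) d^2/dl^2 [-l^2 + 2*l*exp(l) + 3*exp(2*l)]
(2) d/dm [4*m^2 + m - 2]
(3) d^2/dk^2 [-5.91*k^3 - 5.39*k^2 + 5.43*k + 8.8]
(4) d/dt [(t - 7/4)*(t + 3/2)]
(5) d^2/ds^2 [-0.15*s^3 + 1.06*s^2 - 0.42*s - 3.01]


(1) = 2*l*exp(l) + 12*exp(2*l) + 4*exp(l) - 2
(2) = 8*m + 1
(3) = -35.46*k - 10.78
(4) = 2*t - 1/4
(5) = 2.12 - 0.9*s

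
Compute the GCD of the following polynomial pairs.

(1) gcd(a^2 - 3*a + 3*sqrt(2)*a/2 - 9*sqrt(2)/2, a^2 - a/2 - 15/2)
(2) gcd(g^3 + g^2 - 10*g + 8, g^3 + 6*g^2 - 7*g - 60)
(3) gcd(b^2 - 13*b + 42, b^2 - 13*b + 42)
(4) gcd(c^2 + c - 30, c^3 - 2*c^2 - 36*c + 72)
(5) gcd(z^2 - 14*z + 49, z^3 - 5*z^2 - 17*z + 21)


(1) = a - 3
(2) = g + 4
(3) = b^2 - 13*b + 42
(4) = c + 6
(5) = z - 7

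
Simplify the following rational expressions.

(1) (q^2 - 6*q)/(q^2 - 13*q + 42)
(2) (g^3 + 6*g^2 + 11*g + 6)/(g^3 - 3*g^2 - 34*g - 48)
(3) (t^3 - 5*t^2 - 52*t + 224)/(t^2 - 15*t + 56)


(1) = q/(q - 7)
(2) = (g + 1)/(g - 8)
(3) = (t^2 + 3*t - 28)/(t - 7)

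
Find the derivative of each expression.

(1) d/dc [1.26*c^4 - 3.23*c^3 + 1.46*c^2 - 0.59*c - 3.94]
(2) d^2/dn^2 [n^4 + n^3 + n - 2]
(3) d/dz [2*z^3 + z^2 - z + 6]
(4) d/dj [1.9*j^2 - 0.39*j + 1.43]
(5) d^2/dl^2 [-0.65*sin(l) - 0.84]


(1) = 5.04*c^3 - 9.69*c^2 + 2.92*c - 0.59
(2) = 6*n*(2*n + 1)
(3) = 6*z^2 + 2*z - 1
(4) = 3.8*j - 0.39
(5) = 0.65*sin(l)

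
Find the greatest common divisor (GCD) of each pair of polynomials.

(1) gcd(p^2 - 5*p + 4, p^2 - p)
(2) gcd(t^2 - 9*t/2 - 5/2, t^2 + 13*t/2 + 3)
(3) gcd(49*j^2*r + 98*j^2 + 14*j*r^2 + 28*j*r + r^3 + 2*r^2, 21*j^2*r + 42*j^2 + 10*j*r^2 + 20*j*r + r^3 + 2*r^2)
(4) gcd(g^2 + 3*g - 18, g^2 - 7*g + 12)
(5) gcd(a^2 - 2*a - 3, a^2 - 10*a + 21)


(1) = p - 1
(2) = gcd((t - 5)*(t + 1/2), (t + 1/2)*(t + 6)) = t + 1/2
(3) = 7*j*r + 14*j + r^2 + 2*r
(4) = gcd((g - 3)*(g + 6), (g - 4)*(g - 3)) = g - 3
(5) = a - 3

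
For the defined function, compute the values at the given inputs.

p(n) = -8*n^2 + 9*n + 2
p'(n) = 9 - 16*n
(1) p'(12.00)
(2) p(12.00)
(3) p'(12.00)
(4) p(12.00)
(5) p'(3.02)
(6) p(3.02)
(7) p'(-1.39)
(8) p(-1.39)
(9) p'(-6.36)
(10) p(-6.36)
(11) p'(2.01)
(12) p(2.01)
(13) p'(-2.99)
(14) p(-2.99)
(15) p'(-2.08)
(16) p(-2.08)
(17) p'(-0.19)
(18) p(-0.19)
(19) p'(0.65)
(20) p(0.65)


(1) = -183.00
(2) = -1042.00
(3) = -183.00
(4) = -1042.00
(5) = -39.32
(6) = -43.78
(7) = 31.24
(8) = -25.97
(9) = 110.76
(10) = -378.84
(11) = -23.16
(12) = -12.23
(13) = 56.84
(14) = -96.43
(15) = 42.28
(16) = -51.33
(17) = 12.04
(18) = 0.00
(19) = -1.40
(20) = 4.47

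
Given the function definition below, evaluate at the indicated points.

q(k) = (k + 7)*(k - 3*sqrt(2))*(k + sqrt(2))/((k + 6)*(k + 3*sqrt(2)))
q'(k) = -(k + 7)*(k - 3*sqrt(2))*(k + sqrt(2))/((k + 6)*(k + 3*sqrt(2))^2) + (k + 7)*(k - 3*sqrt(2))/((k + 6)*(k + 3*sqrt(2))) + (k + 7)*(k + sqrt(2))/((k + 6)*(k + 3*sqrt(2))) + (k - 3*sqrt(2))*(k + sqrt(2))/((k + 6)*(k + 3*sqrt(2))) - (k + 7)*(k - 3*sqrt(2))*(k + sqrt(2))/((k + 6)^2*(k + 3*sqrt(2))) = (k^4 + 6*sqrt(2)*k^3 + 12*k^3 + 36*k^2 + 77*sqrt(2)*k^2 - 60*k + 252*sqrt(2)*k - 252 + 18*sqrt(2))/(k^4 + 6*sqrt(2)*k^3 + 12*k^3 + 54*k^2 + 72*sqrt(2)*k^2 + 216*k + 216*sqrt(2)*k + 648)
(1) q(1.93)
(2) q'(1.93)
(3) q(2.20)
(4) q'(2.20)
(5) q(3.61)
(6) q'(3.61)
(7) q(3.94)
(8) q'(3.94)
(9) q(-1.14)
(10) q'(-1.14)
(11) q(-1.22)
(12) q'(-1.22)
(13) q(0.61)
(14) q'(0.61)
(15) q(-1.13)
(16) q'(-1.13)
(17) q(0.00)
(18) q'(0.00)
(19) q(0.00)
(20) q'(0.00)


(1) = -1.41
(2) = 0.44
(3) = -1.29
(4) = 0.49
(5) = -0.45
(6) = 0.68
(7) = -0.22
(8) = 0.71
(9) = -0.57
(10) = -1.78
(11) = -0.42
(12) = -1.95
(13) = -1.74
(14) = 0.01
(15) = -0.59
(16) = -1.76
(17) = -1.65
(18) = -0.35
(19) = -1.65
(20) = -0.35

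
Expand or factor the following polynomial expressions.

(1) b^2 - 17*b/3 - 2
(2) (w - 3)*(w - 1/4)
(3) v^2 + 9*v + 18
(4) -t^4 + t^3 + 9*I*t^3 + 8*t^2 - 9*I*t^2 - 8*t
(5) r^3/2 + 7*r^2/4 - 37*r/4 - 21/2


(1) = (b - 6)*(b + 1/3)
(2) = w^2 - 13*w/4 + 3/4
(3) = (v + 3)*(v + 6)
(4) = t*(t - 8*I)*(I*t + 1)*(I*t - I)
(5) = (r/2 + 1/2)*(r - 7/2)*(r + 6)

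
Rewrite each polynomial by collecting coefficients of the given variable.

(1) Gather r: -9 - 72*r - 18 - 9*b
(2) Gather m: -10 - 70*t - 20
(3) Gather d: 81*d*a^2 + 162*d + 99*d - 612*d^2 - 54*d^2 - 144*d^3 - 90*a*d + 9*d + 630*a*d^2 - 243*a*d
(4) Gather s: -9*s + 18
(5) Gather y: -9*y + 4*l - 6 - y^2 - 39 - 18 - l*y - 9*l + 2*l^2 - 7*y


(1) = -9*b - 72*r - 27
(2) = -70*t - 30
(3) = -144*d^3 + d^2*(630*a - 666) + d*(81*a^2 - 333*a + 270)
(4) = 18 - 9*s
(5) = 2*l^2 - 5*l - y^2 + y*(-l - 16) - 63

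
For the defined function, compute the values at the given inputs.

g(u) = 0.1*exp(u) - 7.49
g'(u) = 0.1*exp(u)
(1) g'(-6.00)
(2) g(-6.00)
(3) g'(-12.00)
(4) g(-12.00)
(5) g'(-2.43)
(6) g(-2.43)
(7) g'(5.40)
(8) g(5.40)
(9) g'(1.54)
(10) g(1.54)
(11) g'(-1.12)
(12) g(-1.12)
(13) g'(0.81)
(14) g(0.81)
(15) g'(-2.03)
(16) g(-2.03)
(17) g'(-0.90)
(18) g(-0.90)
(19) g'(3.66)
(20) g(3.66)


(1) = 0.00
(2) = -7.49
(3) = 0.00
(4) = -7.49
(5) = 0.01
(6) = -7.48
(7) = 22.14
(8) = 14.65
(9) = 0.47
(10) = -7.02
(11) = 0.03
(12) = -7.46
(13) = 0.22
(14) = -7.27
(15) = 0.01
(16) = -7.48
(17) = 0.04
(18) = -7.45
(19) = 3.89
(20) = -3.60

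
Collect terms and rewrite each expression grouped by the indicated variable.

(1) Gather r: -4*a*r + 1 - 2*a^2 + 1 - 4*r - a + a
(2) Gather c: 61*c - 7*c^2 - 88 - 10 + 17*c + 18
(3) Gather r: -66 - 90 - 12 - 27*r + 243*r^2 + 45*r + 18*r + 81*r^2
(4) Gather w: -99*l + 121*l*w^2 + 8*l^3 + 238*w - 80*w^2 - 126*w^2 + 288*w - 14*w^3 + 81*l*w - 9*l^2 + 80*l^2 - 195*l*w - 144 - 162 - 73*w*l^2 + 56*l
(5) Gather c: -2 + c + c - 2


(1) = -2*a^2 + r*(-4*a - 4) + 2
(2) = -7*c^2 + 78*c - 80
(3) = 324*r^2 + 36*r - 168
(4) = 8*l^3 + 71*l^2 - 43*l - 14*w^3 + w^2*(121*l - 206) + w*(-73*l^2 - 114*l + 526) - 306
(5) = 2*c - 4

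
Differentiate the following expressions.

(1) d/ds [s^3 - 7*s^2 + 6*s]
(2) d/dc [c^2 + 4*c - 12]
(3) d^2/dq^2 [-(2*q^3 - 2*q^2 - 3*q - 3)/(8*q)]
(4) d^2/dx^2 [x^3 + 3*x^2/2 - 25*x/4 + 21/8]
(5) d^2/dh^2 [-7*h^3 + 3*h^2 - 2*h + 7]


(1) = 3*s^2 - 14*s + 6
(2) = 2*c + 4
(3) = -1/2 + 3/(4*q^3)
(4) = 6*x + 3
(5) = 6 - 42*h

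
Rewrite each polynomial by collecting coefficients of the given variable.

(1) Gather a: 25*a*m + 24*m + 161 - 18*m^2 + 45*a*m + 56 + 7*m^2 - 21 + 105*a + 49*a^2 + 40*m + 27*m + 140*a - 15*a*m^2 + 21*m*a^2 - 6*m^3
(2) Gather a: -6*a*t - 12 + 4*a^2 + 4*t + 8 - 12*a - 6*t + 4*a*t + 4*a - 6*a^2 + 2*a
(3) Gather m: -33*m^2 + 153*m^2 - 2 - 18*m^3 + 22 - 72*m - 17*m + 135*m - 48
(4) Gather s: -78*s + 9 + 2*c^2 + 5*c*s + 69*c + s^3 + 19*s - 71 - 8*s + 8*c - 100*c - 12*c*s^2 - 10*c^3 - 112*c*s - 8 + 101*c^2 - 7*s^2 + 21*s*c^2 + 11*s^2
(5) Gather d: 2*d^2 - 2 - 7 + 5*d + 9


(1) = a^2*(21*m + 49) + a*(-15*m^2 + 70*m + 245) - 6*m^3 - 11*m^2 + 91*m + 196
(2) = -2*a^2 + a*(-2*t - 6) - 2*t - 4
(3) = -18*m^3 + 120*m^2 + 46*m - 28
(4) = -10*c^3 + 103*c^2 - 23*c + s^3 + s^2*(4 - 12*c) + s*(21*c^2 - 107*c - 67) - 70
(5) = 2*d^2 + 5*d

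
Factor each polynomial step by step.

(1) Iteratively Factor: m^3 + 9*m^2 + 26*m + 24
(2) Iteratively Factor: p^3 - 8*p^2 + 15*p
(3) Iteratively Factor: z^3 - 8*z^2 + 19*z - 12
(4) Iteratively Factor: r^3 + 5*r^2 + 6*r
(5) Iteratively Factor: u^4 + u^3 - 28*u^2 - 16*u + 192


(1) = (m + 3)*(m^2 + 6*m + 8) = (m + 2)*(m + 3)*(m + 4)
(2) = (p - 3)*(p^2 - 5*p) = (p - 5)*(p - 3)*(p)
(3) = (z - 3)*(z^2 - 5*z + 4) = (z - 3)*(z - 1)*(z - 4)
(4) = (r + 3)*(r^2 + 2*r) = r*(r + 3)*(r + 2)
(5) = (u + 4)*(u^3 - 3*u^2 - 16*u + 48) = (u + 4)^2*(u^2 - 7*u + 12) = (u - 4)*(u + 4)^2*(u - 3)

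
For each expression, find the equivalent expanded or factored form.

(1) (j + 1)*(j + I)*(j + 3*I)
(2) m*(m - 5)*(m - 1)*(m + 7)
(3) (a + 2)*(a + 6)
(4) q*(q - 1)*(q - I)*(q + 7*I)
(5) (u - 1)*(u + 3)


(1) = j^3 + j^2 + 4*I*j^2 - 3*j + 4*I*j - 3
(2) = m^4 + m^3 - 37*m^2 + 35*m
(3) = a^2 + 8*a + 12
(4) = q^4 - q^3 + 6*I*q^3 + 7*q^2 - 6*I*q^2 - 7*q
(5) = u^2 + 2*u - 3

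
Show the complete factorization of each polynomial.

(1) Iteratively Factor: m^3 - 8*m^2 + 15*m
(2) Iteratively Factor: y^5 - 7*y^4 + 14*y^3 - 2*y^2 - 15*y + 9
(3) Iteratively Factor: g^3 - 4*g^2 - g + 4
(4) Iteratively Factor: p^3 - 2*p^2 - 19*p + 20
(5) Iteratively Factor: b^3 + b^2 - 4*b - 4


(1) = (m - 3)*(m^2 - 5*m) = m*(m - 3)*(m - 5)
(2) = (y - 3)*(y^4 - 4*y^3 + 2*y^2 + 4*y - 3) = (y - 3)^2*(y^3 - y^2 - y + 1) = (y - 3)^2*(y + 1)*(y^2 - 2*y + 1) = (y - 3)^2*(y - 1)*(y + 1)*(y - 1)
(3) = (g + 1)*(g^2 - 5*g + 4) = (g - 1)*(g + 1)*(g - 4)
(4) = (p - 5)*(p^2 + 3*p - 4) = (p - 5)*(p - 1)*(p + 4)
(5) = (b + 1)*(b^2 - 4) = (b - 2)*(b + 1)*(b + 2)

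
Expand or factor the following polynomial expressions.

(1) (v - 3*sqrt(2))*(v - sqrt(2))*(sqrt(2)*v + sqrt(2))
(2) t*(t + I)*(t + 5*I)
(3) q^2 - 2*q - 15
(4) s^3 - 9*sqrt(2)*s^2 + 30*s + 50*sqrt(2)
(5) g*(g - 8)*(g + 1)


(1) = sqrt(2)*v^3 - 8*v^2 + sqrt(2)*v^2 - 8*v + 6*sqrt(2)*v + 6*sqrt(2)
(2) = t^3 + 6*I*t^2 - 5*t
(3) = (q - 5)*(q + 3)
(4) = (s - 5*sqrt(2))^2*(s + sqrt(2))
(5) = g^3 - 7*g^2 - 8*g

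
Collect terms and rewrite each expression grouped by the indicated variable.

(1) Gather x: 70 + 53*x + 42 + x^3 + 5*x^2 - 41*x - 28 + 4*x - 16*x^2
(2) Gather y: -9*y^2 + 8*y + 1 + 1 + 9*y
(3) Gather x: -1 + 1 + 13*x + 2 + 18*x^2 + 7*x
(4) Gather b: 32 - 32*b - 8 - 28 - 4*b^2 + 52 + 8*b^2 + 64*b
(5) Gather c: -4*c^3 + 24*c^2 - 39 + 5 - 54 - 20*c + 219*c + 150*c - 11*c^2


(1) = x^3 - 11*x^2 + 16*x + 84
(2) = -9*y^2 + 17*y + 2
(3) = 18*x^2 + 20*x + 2
(4) = 4*b^2 + 32*b + 48
(5) = -4*c^3 + 13*c^2 + 349*c - 88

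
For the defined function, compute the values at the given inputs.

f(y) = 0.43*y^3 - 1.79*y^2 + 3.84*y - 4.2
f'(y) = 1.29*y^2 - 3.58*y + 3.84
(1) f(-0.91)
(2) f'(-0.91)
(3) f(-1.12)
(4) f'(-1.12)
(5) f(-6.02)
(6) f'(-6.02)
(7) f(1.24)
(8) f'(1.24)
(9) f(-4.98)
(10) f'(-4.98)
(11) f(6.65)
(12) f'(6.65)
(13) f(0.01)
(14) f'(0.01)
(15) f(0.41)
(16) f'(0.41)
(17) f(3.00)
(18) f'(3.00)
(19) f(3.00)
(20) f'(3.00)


(1) = -9.50
(2) = 8.17
(3) = -11.35
(4) = 9.47
(5) = -186.00
(6) = 72.14
(7) = -1.37
(8) = 1.38
(9) = -120.82
(10) = 53.66
(11) = 68.63
(12) = 37.08
(13) = -4.16
(14) = 3.80
(15) = -2.90
(16) = 2.59
(17) = 2.82
(18) = 4.71
(19) = 2.82
(20) = 4.71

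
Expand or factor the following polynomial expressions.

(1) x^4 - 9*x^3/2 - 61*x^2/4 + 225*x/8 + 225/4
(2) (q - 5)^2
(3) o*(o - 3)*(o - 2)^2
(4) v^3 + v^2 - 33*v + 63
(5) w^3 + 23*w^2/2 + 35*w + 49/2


(1) = (x - 6)*(x - 5/2)*(x + 3/2)*(x + 5/2)
(2) = q^2 - 10*q + 25
(3) = o^4 - 7*o^3 + 16*o^2 - 12*o
(4) = (v - 3)^2*(v + 7)
(5) = (w + 1)*(w + 7/2)*(w + 7)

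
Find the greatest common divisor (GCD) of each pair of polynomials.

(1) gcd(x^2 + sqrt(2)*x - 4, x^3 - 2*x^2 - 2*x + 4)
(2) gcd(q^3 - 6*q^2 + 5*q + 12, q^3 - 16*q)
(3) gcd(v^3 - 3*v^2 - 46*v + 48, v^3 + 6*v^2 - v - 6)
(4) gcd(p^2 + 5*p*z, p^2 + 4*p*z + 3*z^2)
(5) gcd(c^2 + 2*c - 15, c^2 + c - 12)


(1) = x - sqrt(2)
(2) = gcd((q - 4)*(q - 3)*(q + 1), q*(q - 4)*(q + 4)) = q - 4
(3) = gcd((v - 8)*(v - 1)*(v + 6), (v - 1)*(v + 1)*(v + 6)) = v^2 + 5*v - 6
(4) = gcd(p*(p + 5*z), (p + z)*(p + 3*z)) = 1
(5) = gcd((c - 3)*(c + 5), (c - 3)*(c + 4)) = c - 3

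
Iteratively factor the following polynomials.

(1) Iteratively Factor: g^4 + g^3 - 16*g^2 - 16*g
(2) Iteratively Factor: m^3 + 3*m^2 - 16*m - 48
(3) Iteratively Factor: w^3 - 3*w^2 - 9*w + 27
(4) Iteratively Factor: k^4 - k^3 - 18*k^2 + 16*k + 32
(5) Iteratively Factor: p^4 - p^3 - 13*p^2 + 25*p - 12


(1) = (g + 4)*(g^3 - 3*g^2 - 4*g) = (g + 1)*(g + 4)*(g^2 - 4*g) = g*(g + 1)*(g + 4)*(g - 4)
(2) = (m + 3)*(m^2 - 16) = (m + 3)*(m + 4)*(m - 4)
(3) = (w + 3)*(w^2 - 6*w + 9) = (w - 3)*(w + 3)*(w - 3)
(4) = (k + 4)*(k^3 - 5*k^2 + 2*k + 8) = (k - 2)*(k + 4)*(k^2 - 3*k - 4) = (k - 2)*(k + 1)*(k + 4)*(k - 4)
(5) = (p + 4)*(p^3 - 5*p^2 + 7*p - 3) = (p - 1)*(p + 4)*(p^2 - 4*p + 3) = (p - 3)*(p - 1)*(p + 4)*(p - 1)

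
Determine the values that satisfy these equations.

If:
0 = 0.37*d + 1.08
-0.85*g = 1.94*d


Then:
d = -2.92
g = 6.66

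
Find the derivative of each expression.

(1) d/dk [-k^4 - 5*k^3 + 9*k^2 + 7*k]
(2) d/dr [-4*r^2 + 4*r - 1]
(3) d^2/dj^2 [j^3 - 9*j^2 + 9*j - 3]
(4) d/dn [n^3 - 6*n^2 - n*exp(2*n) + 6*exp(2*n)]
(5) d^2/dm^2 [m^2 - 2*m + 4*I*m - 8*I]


(1) = -4*k^3 - 15*k^2 + 18*k + 7
(2) = 4 - 8*r
(3) = 6*j - 18
(4) = 3*n^2 - 2*n*exp(2*n) - 12*n + 11*exp(2*n)
(5) = 2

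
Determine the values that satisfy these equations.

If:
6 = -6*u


Then:
u = -1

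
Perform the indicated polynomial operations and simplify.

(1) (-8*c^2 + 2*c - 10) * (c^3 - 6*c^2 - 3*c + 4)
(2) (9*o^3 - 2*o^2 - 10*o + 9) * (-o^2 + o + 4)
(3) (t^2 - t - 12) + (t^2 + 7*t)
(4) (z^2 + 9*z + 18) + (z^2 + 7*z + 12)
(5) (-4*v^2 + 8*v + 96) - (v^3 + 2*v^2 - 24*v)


(1) = -8*c^5 + 50*c^4 + 2*c^3 + 22*c^2 + 38*c - 40
(2) = -9*o^5 + 11*o^4 + 44*o^3 - 27*o^2 - 31*o + 36
(3) = 2*t^2 + 6*t - 12
(4) = 2*z^2 + 16*z + 30
(5) = -v^3 - 6*v^2 + 32*v + 96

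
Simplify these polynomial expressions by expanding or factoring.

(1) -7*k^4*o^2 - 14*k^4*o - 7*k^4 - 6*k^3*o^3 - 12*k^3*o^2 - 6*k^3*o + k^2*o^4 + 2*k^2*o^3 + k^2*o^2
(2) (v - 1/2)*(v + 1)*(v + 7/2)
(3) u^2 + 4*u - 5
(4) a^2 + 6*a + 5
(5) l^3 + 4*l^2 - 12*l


(1) = (-7*k + o)*(k + o)*(k*o + k)^2
(2) = v^3 + 4*v^2 + 5*v/4 - 7/4
(3) = (u - 1)*(u + 5)
(4) = (a + 1)*(a + 5)
(5) = l*(l - 2)*(l + 6)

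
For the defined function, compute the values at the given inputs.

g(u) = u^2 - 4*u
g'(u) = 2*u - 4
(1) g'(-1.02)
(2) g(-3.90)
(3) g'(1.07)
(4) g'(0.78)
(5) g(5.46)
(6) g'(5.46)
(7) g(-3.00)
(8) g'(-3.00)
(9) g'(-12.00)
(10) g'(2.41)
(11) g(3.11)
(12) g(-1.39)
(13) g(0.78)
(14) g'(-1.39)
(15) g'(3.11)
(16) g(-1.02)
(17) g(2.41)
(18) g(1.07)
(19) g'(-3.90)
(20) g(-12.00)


(1) = -6.04
(2) = 30.81
(3) = -1.86
(4) = -2.44
(5) = 7.97
(6) = 6.92
(7) = 21.00
(8) = -10.00
(9) = -28.00
(10) = 0.82
(11) = -2.77
(12) = 7.49
(13) = -2.51
(14) = -6.78
(15) = 2.22
(16) = 5.12
(17) = -3.83
(18) = -3.14
(19) = -11.80
(20) = 192.00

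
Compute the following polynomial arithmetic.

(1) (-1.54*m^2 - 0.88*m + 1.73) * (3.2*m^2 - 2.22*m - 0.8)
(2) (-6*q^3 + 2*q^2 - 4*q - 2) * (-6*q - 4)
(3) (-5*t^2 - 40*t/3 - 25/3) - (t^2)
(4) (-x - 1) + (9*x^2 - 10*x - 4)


(1) = -4.928*m^4 + 0.6028*m^3 + 8.7216*m^2 - 3.1366*m - 1.384
(2) = 36*q^4 + 12*q^3 + 16*q^2 + 28*q + 8
(3) = -6*t^2 - 40*t/3 - 25/3
(4) = 9*x^2 - 11*x - 5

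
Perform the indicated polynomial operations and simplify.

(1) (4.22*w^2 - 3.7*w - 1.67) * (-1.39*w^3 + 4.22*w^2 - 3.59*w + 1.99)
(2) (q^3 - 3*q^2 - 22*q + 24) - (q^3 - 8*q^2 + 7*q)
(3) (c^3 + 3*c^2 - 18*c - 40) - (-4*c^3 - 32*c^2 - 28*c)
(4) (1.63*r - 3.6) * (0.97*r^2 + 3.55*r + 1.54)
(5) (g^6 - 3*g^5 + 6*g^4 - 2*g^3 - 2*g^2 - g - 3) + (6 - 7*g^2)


(1) = -5.8658*w^5 + 22.9514*w^4 - 28.4425*w^3 + 14.6334*w^2 - 1.3677*w - 3.3233
(2) = 5*q^2 - 29*q + 24
(3) = 5*c^3 + 35*c^2 + 10*c - 40
(4) = 1.5811*r^3 + 2.2945*r^2 - 10.2698*r - 5.544
(5) = g^6 - 3*g^5 + 6*g^4 - 2*g^3 - 9*g^2 - g + 3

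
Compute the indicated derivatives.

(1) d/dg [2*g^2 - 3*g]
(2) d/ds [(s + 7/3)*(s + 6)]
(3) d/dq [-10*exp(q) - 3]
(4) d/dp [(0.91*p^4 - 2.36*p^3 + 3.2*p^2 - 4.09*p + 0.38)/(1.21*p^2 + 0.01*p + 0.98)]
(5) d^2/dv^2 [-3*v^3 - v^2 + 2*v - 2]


(1) = 4*g - 3
(2) = 2*s + 25/3
(3) = -10*exp(q)
(4) = (2.2022*p^5 - 2.8283*p^4 + 3.52*p^3 - 1.9575*p^2 + 5.3524*p - 4.012)/(1.4641*p^4 + 0.0242*p^3 + 2.3717*p^2 + 0.0196*p + 0.9604)
(5) = -18*v - 2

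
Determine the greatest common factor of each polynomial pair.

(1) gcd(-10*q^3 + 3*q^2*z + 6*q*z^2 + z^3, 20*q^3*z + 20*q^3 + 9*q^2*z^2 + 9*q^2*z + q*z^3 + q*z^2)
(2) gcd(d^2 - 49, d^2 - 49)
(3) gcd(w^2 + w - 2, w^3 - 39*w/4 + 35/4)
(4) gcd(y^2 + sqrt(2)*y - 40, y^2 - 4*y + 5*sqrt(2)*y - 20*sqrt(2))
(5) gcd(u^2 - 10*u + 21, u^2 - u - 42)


(1) = 5*q + z
(2) = gcd((d - 7)*(d + 7), (d - 7)*(d + 7)) = d^2 - 49
(3) = w - 1
(4) = y + 5*sqrt(2)
(5) = gcd((u - 7)*(u - 3), (u - 7)*(u + 6)) = u - 7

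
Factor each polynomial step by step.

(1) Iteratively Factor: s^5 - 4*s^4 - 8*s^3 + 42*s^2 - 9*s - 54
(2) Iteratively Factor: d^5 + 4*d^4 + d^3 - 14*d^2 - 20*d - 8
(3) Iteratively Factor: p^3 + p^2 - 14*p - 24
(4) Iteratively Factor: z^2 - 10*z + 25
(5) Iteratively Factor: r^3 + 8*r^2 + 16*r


(1) = (s + 1)*(s^4 - 5*s^3 - 3*s^2 + 45*s - 54) = (s - 2)*(s + 1)*(s^3 - 3*s^2 - 9*s + 27) = (s - 2)*(s + 1)*(s + 3)*(s^2 - 6*s + 9) = (s - 3)*(s - 2)*(s + 1)*(s + 3)*(s - 3)
(2) = (d + 2)*(d^4 + 2*d^3 - 3*d^2 - 8*d - 4) = (d - 2)*(d + 2)*(d^3 + 4*d^2 + 5*d + 2) = (d - 2)*(d + 1)*(d + 2)*(d^2 + 3*d + 2) = (d - 2)*(d + 1)^2*(d + 2)*(d + 2)
(3) = (p + 2)*(p^2 - p - 12) = (p + 2)*(p + 3)*(p - 4)
(4) = (z - 5)*(z - 5)
(5) = (r + 4)*(r^2 + 4*r) = (r + 4)^2*(r)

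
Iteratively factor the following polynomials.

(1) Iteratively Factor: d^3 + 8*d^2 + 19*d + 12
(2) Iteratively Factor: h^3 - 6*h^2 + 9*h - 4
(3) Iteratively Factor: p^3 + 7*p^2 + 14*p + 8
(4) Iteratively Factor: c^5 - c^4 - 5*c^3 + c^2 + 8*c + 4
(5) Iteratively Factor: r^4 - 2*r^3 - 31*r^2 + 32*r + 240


(1) = (d + 1)*(d^2 + 7*d + 12) = (d + 1)*(d + 4)*(d + 3)
(2) = (h - 1)*(h^2 - 5*h + 4) = (h - 4)*(h - 1)*(h - 1)
(3) = (p + 1)*(p^2 + 6*p + 8) = (p + 1)*(p + 2)*(p + 4)
(4) = (c + 1)*(c^4 - 2*c^3 - 3*c^2 + 4*c + 4) = (c + 1)^2*(c^3 - 3*c^2 + 4) = (c - 2)*(c + 1)^2*(c^2 - c - 2) = (c - 2)*(c + 1)^3*(c - 2)
(5) = (r - 5)*(r^3 + 3*r^2 - 16*r - 48) = (r - 5)*(r - 4)*(r^2 + 7*r + 12) = (r - 5)*(r - 4)*(r + 3)*(r + 4)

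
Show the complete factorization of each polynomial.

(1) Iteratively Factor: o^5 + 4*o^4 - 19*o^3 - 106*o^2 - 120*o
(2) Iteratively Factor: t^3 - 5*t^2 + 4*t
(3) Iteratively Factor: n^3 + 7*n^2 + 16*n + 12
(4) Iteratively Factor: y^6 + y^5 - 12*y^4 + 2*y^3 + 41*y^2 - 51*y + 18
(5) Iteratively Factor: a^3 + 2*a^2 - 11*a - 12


(1) = (o - 5)*(o^4 + 9*o^3 + 26*o^2 + 24*o) = o*(o - 5)*(o^3 + 9*o^2 + 26*o + 24) = o*(o - 5)*(o + 3)*(o^2 + 6*o + 8) = o*(o - 5)*(o + 2)*(o + 3)*(o + 4)
(2) = (t - 1)*(t^2 - 4*t) = t*(t - 1)*(t - 4)
(3) = (n + 3)*(n^2 + 4*n + 4) = (n + 2)*(n + 3)*(n + 2)
(4) = (y - 1)*(y^5 + 2*y^4 - 10*y^3 - 8*y^2 + 33*y - 18) = (y - 1)*(y + 3)*(y^4 - y^3 - 7*y^2 + 13*y - 6) = (y - 1)^2*(y + 3)*(y^3 - 7*y + 6) = (y - 1)^2*(y + 3)^2*(y^2 - 3*y + 2) = (y - 2)*(y - 1)^2*(y + 3)^2*(y - 1)
(5) = (a + 4)*(a^2 - 2*a - 3) = (a - 3)*(a + 4)*(a + 1)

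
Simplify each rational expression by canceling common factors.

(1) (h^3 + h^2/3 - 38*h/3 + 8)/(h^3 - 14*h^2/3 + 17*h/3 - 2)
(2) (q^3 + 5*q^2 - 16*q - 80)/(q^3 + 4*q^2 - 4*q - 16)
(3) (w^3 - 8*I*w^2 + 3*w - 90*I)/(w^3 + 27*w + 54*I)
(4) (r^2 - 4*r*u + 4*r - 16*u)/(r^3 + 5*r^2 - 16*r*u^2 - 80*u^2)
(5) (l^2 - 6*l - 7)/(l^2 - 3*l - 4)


(1) = (h + 4)/(h - 1)
(2) = (q^2 + q - 20)/(q^2 - 4)
(3) = (w - 5*I)/(w + 3*I)
(4) = (r + 4)/(r^2 + 4*r*u + 5*r + 20*u)
(5) = (l - 7)/(l - 4)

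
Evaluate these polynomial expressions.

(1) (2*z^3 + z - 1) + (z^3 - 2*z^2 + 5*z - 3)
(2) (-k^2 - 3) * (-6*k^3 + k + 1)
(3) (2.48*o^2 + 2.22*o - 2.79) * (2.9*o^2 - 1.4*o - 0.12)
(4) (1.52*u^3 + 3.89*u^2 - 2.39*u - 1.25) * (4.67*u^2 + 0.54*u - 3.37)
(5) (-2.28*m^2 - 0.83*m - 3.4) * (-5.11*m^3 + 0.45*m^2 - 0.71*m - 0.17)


(1) = 3*z^3 - 2*z^2 + 6*z - 4
(2) = 6*k^5 + 17*k^3 - k^2 - 3*k - 3
(3) = 7.192*o^4 + 2.966*o^3 - 11.4966*o^2 + 3.6396*o + 0.3348
(4) = 7.0984*u^5 + 18.9871*u^4 - 14.1831*u^3 - 20.2374*u^2 + 7.3793*u + 4.2125
(5) = 11.6508*m^5 + 3.2153*m^4 + 18.6193*m^3 - 0.5531*m^2 + 2.5551*m + 0.578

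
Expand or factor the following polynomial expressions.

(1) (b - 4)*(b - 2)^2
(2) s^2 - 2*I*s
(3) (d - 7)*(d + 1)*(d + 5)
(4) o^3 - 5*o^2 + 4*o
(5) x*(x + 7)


(1) = b^3 - 8*b^2 + 20*b - 16
(2) = s*(s - 2*I)
(3) = d^3 - d^2 - 37*d - 35
(4) = o*(o - 4)*(o - 1)
(5) = x^2 + 7*x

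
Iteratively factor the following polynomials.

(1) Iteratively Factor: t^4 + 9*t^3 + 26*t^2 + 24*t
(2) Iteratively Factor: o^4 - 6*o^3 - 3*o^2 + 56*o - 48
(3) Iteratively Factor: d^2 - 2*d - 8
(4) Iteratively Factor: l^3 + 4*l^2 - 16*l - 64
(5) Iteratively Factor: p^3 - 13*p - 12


(1) = (t + 3)*(t^3 + 6*t^2 + 8*t) = (t + 3)*(t + 4)*(t^2 + 2*t) = t*(t + 3)*(t + 4)*(t + 2)
(2) = (o + 3)*(o^3 - 9*o^2 + 24*o - 16) = (o - 1)*(o + 3)*(o^2 - 8*o + 16) = (o - 4)*(o - 1)*(o + 3)*(o - 4)
(3) = (d + 2)*(d - 4)
(4) = (l - 4)*(l^2 + 8*l + 16) = (l - 4)*(l + 4)*(l + 4)
(5) = (p + 3)*(p^2 - 3*p - 4) = (p + 1)*(p + 3)*(p - 4)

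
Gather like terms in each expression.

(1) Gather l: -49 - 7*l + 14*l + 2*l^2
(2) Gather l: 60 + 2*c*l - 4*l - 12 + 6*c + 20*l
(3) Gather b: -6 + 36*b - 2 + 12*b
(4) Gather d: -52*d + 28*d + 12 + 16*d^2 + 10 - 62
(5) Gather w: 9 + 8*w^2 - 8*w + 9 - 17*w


(1) = 2*l^2 + 7*l - 49
(2) = 6*c + l*(2*c + 16) + 48
(3) = 48*b - 8
(4) = 16*d^2 - 24*d - 40
(5) = 8*w^2 - 25*w + 18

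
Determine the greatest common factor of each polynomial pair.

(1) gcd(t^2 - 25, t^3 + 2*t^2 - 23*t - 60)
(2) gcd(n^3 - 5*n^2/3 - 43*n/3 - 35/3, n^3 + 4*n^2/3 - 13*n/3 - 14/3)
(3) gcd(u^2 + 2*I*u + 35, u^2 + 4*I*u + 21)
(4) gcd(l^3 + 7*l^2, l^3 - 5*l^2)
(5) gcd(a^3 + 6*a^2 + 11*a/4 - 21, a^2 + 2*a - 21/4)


(1) = t - 5
(2) = n^2 + 10*n/3 + 7/3
(3) = gcd((u - 5*I)*(u + 7*I), (u - 3*I)*(u + 7*I)) = u + 7*I
(4) = gcd(l^2*(l + 7), l^2*(l - 5)) = l^2
(5) = gcd((a - 3/2)*(a + 7/2)*(a + 4), (a - 3/2)*(a + 7/2)) = a^2 + 2*a - 21/4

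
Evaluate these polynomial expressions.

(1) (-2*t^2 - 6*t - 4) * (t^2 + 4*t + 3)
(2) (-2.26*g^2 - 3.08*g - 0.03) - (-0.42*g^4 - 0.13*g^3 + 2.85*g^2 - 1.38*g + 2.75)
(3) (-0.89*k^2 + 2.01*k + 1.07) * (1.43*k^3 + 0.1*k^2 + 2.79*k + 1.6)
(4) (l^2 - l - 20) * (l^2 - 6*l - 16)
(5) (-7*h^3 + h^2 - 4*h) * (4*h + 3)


(1) = -2*t^4 - 14*t^3 - 34*t^2 - 34*t - 12
(2) = 0.42*g^4 + 0.13*g^3 - 5.11*g^2 - 1.7*g - 2.78
(3) = -1.2727*k^5 + 2.7853*k^4 - 0.752*k^3 + 4.2909*k^2 + 6.2013*k + 1.712
(4) = l^4 - 7*l^3 - 30*l^2 + 136*l + 320
(5) = -28*h^4 - 17*h^3 - 13*h^2 - 12*h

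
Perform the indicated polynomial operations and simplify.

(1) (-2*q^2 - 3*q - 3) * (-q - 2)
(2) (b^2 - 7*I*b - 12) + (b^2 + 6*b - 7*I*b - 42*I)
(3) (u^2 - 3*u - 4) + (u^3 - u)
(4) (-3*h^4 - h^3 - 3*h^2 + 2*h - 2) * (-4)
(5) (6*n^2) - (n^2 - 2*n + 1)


(1) = 2*q^3 + 7*q^2 + 9*q + 6
(2) = 2*b^2 + 6*b - 14*I*b - 12 - 42*I
(3) = u^3 + u^2 - 4*u - 4
(4) = 12*h^4 + 4*h^3 + 12*h^2 - 8*h + 8
(5) = 5*n^2 + 2*n - 1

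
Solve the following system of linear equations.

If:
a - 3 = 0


Then:
a = 3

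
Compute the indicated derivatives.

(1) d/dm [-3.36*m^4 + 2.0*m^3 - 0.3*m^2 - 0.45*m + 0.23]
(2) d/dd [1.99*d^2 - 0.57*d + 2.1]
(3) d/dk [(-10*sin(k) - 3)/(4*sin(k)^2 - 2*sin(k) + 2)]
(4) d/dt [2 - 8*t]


(1) = -13.44*m^3 + 6.0*m^2 - 0.6*m - 0.45
(2) = 3.98*d - 0.57
(3) = (20*sin(k)^2 + 12*sin(k) - 13)*cos(k)/(2*(-sin(k) - cos(2*k) + 2)^2)
(4) = -8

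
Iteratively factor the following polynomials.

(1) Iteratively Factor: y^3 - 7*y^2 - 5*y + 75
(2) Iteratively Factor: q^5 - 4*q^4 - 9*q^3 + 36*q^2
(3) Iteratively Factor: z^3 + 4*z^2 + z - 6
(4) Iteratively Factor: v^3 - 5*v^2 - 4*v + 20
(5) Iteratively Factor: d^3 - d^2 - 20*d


(1) = (y - 5)*(y^2 - 2*y - 15) = (y - 5)^2*(y + 3)
(2) = (q)*(q^4 - 4*q^3 - 9*q^2 + 36*q) = q*(q + 3)*(q^3 - 7*q^2 + 12*q) = q*(q - 4)*(q + 3)*(q^2 - 3*q) = q^2*(q - 4)*(q + 3)*(q - 3)
(3) = (z + 3)*(z^2 + z - 2) = (z + 2)*(z + 3)*(z - 1)
(4) = (v + 2)*(v^2 - 7*v + 10) = (v - 5)*(v + 2)*(v - 2)
(5) = (d - 5)*(d^2 + 4*d) = d*(d - 5)*(d + 4)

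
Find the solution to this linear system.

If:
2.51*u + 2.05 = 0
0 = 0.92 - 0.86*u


Then:
No Solution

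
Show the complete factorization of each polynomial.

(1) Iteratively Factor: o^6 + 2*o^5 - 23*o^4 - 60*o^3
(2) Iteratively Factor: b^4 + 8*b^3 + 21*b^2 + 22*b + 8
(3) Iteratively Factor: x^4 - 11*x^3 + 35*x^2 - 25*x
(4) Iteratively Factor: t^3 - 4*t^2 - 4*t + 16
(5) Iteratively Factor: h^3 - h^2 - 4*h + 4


(1) = (o + 3)*(o^5 - o^4 - 20*o^3) = (o + 3)*(o + 4)*(o^4 - 5*o^3) = o*(o + 3)*(o + 4)*(o^3 - 5*o^2) = o*(o - 5)*(o + 3)*(o + 4)*(o^2) = o^2*(o - 5)*(o + 3)*(o + 4)*(o)
(2) = (b + 1)*(b^3 + 7*b^2 + 14*b + 8) = (b + 1)*(b + 2)*(b^2 + 5*b + 4) = (b + 1)^2*(b + 2)*(b + 4)
(3) = (x)*(x^3 - 11*x^2 + 35*x - 25) = x*(x - 5)*(x^2 - 6*x + 5) = x*(x - 5)*(x - 1)*(x - 5)
(4) = (t + 2)*(t^2 - 6*t + 8) = (t - 4)*(t + 2)*(t - 2)
(5) = (h - 1)*(h^2 - 4) = (h - 2)*(h - 1)*(h + 2)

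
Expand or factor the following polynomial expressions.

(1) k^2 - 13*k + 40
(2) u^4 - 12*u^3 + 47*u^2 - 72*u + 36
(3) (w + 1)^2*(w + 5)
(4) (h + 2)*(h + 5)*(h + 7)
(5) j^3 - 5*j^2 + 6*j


(1) = (k - 8)*(k - 5)
(2) = (u - 6)*(u - 3)*(u - 2)*(u - 1)
(3) = w^3 + 7*w^2 + 11*w + 5
(4) = h^3 + 14*h^2 + 59*h + 70
(5) = j*(j - 3)*(j - 2)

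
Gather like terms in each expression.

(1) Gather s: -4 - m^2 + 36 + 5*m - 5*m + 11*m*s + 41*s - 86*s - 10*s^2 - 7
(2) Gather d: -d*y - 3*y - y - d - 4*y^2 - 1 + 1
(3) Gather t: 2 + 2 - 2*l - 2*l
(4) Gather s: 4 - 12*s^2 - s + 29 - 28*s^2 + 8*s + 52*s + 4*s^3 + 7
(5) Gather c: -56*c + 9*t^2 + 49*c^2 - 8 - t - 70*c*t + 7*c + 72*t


(1) = -m^2 - 10*s^2 + s*(11*m - 45) + 25
(2) = d*(-y - 1) - 4*y^2 - 4*y
(3) = 4 - 4*l
(4) = 4*s^3 - 40*s^2 + 59*s + 40
(5) = 49*c^2 + c*(-70*t - 49) + 9*t^2 + 71*t - 8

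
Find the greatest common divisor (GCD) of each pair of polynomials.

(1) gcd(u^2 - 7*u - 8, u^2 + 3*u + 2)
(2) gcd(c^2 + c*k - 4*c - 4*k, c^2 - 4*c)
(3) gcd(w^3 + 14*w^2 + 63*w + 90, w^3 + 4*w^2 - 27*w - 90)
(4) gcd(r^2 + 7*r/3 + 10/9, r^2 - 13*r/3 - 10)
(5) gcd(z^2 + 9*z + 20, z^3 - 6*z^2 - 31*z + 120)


(1) = gcd((u - 8)*(u + 1), (u + 1)*(u + 2)) = u + 1
(2) = gcd((c - 4)*(c + k), c*(c - 4)) = c - 4
(3) = gcd((w + 3)*(w + 5)*(w + 6), (w - 5)*(w + 3)*(w + 6)) = w^2 + 9*w + 18
(4) = r + 5/3
(5) = gcd((z + 4)*(z + 5), (z - 8)*(z - 3)*(z + 5)) = z + 5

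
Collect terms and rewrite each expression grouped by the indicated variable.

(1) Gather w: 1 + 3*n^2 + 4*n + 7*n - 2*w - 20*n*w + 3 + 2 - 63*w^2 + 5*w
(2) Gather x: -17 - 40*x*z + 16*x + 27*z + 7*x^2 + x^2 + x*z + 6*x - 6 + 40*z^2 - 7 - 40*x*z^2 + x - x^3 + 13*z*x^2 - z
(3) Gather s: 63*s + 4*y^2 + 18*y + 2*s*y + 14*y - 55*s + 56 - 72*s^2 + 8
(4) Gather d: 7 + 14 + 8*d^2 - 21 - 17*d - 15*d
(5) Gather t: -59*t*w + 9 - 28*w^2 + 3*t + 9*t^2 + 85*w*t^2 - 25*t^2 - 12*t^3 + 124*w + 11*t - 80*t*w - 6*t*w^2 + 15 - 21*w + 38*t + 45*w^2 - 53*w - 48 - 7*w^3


(1) = 3*n^2 + 11*n - 63*w^2 + w*(3 - 20*n) + 6
(2) = -x^3 + x^2*(13*z + 8) + x*(-40*z^2 - 39*z + 23) + 40*z^2 + 26*z - 30
(3) = -72*s^2 + s*(2*y + 8) + 4*y^2 + 32*y + 64
(4) = 8*d^2 - 32*d
(5) = -12*t^3 + t^2*(85*w - 16) + t*(-6*w^2 - 139*w + 52) - 7*w^3 + 17*w^2 + 50*w - 24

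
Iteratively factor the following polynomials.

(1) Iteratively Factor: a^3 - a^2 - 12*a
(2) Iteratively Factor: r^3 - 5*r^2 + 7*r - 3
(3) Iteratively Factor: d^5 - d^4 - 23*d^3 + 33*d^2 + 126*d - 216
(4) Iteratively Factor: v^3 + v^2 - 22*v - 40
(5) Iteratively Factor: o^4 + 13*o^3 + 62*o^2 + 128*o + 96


(1) = (a - 4)*(a^2 + 3*a) = a*(a - 4)*(a + 3)
(2) = (r - 3)*(r^2 - 2*r + 1) = (r - 3)*(r - 1)*(r - 1)
(3) = (d - 3)*(d^4 + 2*d^3 - 17*d^2 - 18*d + 72) = (d - 3)*(d + 4)*(d^3 - 2*d^2 - 9*d + 18) = (d - 3)*(d + 3)*(d + 4)*(d^2 - 5*d + 6) = (d - 3)*(d - 2)*(d + 3)*(d + 4)*(d - 3)
(4) = (v + 2)*(v^2 - v - 20) = (v - 5)*(v + 2)*(v + 4)
(5) = (o + 4)*(o^3 + 9*o^2 + 26*o + 24) = (o + 3)*(o + 4)*(o^2 + 6*o + 8) = (o + 3)*(o + 4)^2*(o + 2)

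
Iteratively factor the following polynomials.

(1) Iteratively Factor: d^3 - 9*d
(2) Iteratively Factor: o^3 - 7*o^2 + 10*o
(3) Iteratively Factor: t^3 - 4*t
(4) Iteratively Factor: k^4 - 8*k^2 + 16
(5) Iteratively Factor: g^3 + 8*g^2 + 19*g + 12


(1) = (d)*(d^2 - 9) = d*(d + 3)*(d - 3)
(2) = (o - 2)*(o^2 - 5*o) = (o - 5)*(o - 2)*(o)
(3) = (t)*(t^2 - 4) = t*(t - 2)*(t + 2)
(4) = (k + 2)*(k^3 - 2*k^2 - 4*k + 8) = (k - 2)*(k + 2)*(k^2 - 4) = (k - 2)^2*(k + 2)*(k + 2)
(5) = (g + 1)*(g^2 + 7*g + 12) = (g + 1)*(g + 4)*(g + 3)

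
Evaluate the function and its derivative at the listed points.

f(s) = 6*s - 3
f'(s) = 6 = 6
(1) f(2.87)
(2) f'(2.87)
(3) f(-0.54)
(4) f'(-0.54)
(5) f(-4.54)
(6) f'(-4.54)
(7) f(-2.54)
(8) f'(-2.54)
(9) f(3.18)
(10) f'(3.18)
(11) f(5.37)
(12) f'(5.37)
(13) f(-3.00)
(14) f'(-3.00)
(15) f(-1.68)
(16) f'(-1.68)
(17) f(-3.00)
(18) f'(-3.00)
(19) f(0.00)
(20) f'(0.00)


(1) = 14.22
(2) = 6.00
(3) = -6.24
(4) = 6.00
(5) = -30.24
(6) = 6.00
(7) = -18.24
(8) = 6.00
(9) = 16.08
(10) = 6.00
(11) = 29.22
(12) = 6.00
(13) = -21.00
(14) = 6.00
(15) = -13.08
(16) = 6.00
(17) = -21.00
(18) = 6.00
(19) = -3.00
(20) = 6.00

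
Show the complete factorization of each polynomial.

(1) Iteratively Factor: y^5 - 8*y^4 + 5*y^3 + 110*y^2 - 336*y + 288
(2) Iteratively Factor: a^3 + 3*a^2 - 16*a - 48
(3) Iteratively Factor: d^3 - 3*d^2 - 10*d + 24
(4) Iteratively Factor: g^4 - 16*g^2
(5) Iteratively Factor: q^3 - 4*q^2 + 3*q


(1) = (y - 4)*(y^4 - 4*y^3 - 11*y^2 + 66*y - 72) = (y - 4)*(y - 2)*(y^3 - 2*y^2 - 15*y + 36) = (y - 4)*(y - 3)*(y - 2)*(y^2 + y - 12) = (y - 4)*(y - 3)*(y - 2)*(y + 4)*(y - 3)
(2) = (a - 4)*(a^2 + 7*a + 12) = (a - 4)*(a + 3)*(a + 4)
(3) = (d - 4)*(d^2 + d - 6) = (d - 4)*(d + 3)*(d - 2)
(4) = (g)*(g^3 - 16*g) = g*(g + 4)*(g^2 - 4*g) = g*(g - 4)*(g + 4)*(g)
(5) = (q - 1)*(q^2 - 3*q) = (q - 3)*(q - 1)*(q)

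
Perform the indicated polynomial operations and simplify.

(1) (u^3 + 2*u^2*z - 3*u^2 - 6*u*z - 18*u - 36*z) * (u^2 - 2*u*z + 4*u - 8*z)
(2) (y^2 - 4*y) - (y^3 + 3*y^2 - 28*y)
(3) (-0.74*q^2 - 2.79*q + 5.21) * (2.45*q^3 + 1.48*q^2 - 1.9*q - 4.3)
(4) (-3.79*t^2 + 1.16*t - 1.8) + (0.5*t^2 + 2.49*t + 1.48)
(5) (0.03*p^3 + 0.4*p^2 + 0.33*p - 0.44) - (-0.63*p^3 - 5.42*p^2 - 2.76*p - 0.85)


(1) = u^5 + u^4 - 4*u^3*z^2 - 30*u^3 - 4*u^2*z^2 - 72*u^2 + 120*u*z^2 + 288*z^2
(2) = -y^3 - 2*y^2 + 24*y
(3) = -1.813*q^5 - 7.9307*q^4 + 10.0413*q^3 + 16.1938*q^2 + 2.098*q - 22.403
(4) = -3.29*t^2 + 3.65*t - 0.32
(5) = 0.66*p^3 + 5.82*p^2 + 3.09*p + 0.41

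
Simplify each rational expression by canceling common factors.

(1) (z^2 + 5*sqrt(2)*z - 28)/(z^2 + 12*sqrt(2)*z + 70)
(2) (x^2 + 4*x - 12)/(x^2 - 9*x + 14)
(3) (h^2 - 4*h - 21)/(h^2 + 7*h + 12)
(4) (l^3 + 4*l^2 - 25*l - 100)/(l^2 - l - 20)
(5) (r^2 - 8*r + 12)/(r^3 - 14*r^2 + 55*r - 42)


(1) = (z - 2*sqrt(2))/(z + 5*sqrt(2))
(2) = (x + 6)/(x - 7)
(3) = (h - 7)/(h + 4)
(4) = l + 5
(5) = (r - 2)/(r^2 - 8*r + 7)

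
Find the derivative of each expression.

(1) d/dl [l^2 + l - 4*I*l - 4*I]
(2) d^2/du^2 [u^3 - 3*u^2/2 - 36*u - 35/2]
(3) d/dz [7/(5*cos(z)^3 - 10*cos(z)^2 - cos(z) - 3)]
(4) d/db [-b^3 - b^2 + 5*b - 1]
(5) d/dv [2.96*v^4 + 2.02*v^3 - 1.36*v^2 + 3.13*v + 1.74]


(1) = 2*l + 1 - 4*I
(2) = 6*u - 3
(3) = 7*(15*cos(z)^2 - 20*cos(z) - 1)*sin(z)/(-5*cos(z)^3 + 10*cos(z)^2 + cos(z) + 3)^2
(4) = -3*b^2 - 2*b + 5
(5) = 11.84*v^3 + 6.06*v^2 - 2.72*v + 3.13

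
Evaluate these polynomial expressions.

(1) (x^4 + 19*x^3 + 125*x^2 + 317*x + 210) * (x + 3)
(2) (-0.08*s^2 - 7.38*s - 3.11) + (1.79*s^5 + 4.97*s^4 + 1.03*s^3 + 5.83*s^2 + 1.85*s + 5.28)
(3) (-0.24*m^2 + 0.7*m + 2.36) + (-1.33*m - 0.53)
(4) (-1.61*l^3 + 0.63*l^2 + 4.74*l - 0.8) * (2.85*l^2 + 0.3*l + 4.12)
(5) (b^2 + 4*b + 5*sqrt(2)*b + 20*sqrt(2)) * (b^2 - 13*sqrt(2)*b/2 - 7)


(1) = x^5 + 22*x^4 + 182*x^3 + 692*x^2 + 1161*x + 630
(2) = 1.79*s^5 + 4.97*s^4 + 1.03*s^3 + 5.75*s^2 - 5.53*s + 2.17
(3) = -0.24*m^2 - 0.63*m + 1.83
(4) = -4.5885*l^5 + 1.3125*l^4 + 7.0648*l^3 + 1.7376*l^2 + 19.2888*l - 3.296
(5) = b^4 - 3*sqrt(2)*b^3/2 + 4*b^3 - 72*b^2 - 6*sqrt(2)*b^2 - 288*b - 35*sqrt(2)*b - 140*sqrt(2)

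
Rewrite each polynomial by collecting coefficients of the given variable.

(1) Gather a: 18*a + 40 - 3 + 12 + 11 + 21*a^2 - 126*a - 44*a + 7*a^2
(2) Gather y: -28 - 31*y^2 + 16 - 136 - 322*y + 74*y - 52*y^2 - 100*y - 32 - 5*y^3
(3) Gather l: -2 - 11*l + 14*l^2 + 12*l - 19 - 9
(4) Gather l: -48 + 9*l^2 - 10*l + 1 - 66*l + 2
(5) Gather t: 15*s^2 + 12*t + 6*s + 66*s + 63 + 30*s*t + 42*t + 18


(1) = 28*a^2 - 152*a + 60
(2) = -5*y^3 - 83*y^2 - 348*y - 180
(3) = 14*l^2 + l - 30
(4) = 9*l^2 - 76*l - 45
(5) = 15*s^2 + 72*s + t*(30*s + 54) + 81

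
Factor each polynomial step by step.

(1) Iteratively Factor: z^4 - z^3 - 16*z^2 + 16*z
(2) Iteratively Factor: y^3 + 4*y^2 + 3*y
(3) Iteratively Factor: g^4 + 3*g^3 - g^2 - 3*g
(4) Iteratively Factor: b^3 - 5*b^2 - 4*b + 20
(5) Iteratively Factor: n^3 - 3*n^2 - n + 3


(1) = (z - 1)*(z^3 - 16*z) = (z - 1)*(z + 4)*(z^2 - 4*z) = (z - 4)*(z - 1)*(z + 4)*(z)
(2) = (y + 3)*(y^2 + y) = y*(y + 3)*(y + 1)
(3) = (g - 1)*(g^3 + 4*g^2 + 3*g) = (g - 1)*(g + 1)*(g^2 + 3*g) = g*(g - 1)*(g + 1)*(g + 3)
(4) = (b - 2)*(b^2 - 3*b - 10) = (b - 5)*(b - 2)*(b + 2)
(5) = (n - 3)*(n^2 - 1) = (n - 3)*(n - 1)*(n + 1)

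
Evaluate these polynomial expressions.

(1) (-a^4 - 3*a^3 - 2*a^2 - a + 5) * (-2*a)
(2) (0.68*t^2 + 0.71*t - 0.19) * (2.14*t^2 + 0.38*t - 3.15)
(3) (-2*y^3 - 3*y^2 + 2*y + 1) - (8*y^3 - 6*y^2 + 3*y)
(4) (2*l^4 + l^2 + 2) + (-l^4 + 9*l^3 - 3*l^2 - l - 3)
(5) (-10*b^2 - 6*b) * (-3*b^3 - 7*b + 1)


(1) = 2*a^5 + 6*a^4 + 4*a^3 + 2*a^2 - 10*a
(2) = 1.4552*t^4 + 1.7778*t^3 - 2.2788*t^2 - 2.3087*t + 0.5985
(3) = -10*y^3 + 3*y^2 - y + 1
(4) = l^4 + 9*l^3 - 2*l^2 - l - 1
(5) = 30*b^5 + 18*b^4 + 70*b^3 + 32*b^2 - 6*b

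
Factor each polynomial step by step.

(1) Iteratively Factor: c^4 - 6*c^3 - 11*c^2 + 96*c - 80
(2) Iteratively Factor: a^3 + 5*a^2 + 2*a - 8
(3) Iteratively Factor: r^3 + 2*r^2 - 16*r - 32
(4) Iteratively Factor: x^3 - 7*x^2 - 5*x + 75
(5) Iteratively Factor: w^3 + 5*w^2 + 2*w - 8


(1) = (c + 4)*(c^3 - 10*c^2 + 29*c - 20) = (c - 5)*(c + 4)*(c^2 - 5*c + 4) = (c - 5)*(c - 4)*(c + 4)*(c - 1)
(2) = (a - 1)*(a^2 + 6*a + 8) = (a - 1)*(a + 4)*(a + 2)
(3) = (r + 2)*(r^2 - 16) = (r - 4)*(r + 2)*(r + 4)
(4) = (x + 3)*(x^2 - 10*x + 25) = (x - 5)*(x + 3)*(x - 5)
(5) = (w - 1)*(w^2 + 6*w + 8) = (w - 1)*(w + 2)*(w + 4)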